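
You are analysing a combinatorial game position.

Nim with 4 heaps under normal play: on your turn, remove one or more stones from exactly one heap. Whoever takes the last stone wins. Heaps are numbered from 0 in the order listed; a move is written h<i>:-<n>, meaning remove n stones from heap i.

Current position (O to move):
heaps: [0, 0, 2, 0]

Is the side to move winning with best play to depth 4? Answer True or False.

[(0,0,2,0)] O move#1: h2:-1:-1/(0,0,1,0), h2:-2:+1/(0,0,0,0)*
[(0,0,0,0)] end (terminal -1, X#2); searched (0,0,2,0) to 4

O winning at [(0,0,2,0)]: True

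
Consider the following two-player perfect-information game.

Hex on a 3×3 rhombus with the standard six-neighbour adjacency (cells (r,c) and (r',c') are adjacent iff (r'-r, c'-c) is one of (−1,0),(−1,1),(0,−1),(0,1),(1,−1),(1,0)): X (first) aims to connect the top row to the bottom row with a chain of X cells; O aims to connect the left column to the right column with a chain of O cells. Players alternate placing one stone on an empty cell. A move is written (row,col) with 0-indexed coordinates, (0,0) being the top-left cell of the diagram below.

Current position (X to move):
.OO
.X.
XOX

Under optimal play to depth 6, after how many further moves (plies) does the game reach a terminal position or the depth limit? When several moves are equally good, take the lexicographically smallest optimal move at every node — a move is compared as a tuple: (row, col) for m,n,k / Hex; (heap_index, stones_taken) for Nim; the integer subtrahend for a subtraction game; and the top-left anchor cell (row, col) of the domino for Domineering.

p1 X@[.OO/.X./XOX]: (0,0)[XOO/.X./XOX]-1* (1,0)[.OO/XX./XOX]-1 (1,2)[.OO/.XX/XOX]-1
p2 O@[XOO/.X./XOX]: (1,0)[XOO/OX./XOX]+1* (1,2)[XOO/.XO/XOX]-1
p3 X@[XOO/OX./XOX] terminal -1; root [.OO/.X./XOX] d6

PV length from [.OO/.X./XOX]: 2 plies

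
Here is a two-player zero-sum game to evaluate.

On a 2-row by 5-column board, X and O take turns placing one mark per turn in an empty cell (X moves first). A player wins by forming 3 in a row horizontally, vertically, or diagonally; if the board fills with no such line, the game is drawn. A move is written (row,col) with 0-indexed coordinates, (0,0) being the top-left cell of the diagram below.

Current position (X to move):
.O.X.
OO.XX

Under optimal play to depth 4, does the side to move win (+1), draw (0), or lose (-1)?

value(.O.X./OO.XX, X) = +1

ply 1, X at .O.X./OO.XX | (0,0)=-1→XO.X./OO.XX; (0,2)=-1→.OXX./OO.XX; (0,4)=-1→.O.XX/OO.XX; (1,2)=+1→.O.X./OOXXX*
ply 2: .O.X./OOXXX is terminal -1 (O); from .O.X./OO.XX depth 4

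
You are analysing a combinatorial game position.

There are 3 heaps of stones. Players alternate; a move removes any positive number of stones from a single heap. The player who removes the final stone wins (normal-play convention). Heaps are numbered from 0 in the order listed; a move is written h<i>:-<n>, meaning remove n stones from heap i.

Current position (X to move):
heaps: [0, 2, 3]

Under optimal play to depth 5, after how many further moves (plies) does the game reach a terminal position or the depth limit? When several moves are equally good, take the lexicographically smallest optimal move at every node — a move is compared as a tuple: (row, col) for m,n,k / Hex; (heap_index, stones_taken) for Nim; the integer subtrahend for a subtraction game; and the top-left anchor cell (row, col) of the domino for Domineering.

[(0,2,3)] X move#1: h1:-1:-1/(0,1,3), h1:-2:-1/(0,0,3), h2:-1:+1/(0,2,2)*, h2:-2:-1/(0,2,1), h2:-3:-1/(0,2,0)
[(0,2,2)] O move#2: h1:-1:-1/(0,1,2)*, h1:-2:-1/(0,0,2), h2:-1:-1/(0,2,1), h2:-2:-1/(0,2,0)
[(0,1,2)] X move#3: h1:-1:-1/(0,0,2), h2:-1:+1/(0,1,1)*, h2:-2:-1/(0,1,0)
[(0,1,1)] O move#4: h1:-1:-1/(0,0,1)*, h2:-1:-1/(0,1,0)
[(0,0,1)] X move#5: h2:-1:+1/(0,0,0)*
[(0,0,0)] end (terminal -1, O#6); searched (0,2,3) to 5

PV length from [(0,2,3)]: 5 plies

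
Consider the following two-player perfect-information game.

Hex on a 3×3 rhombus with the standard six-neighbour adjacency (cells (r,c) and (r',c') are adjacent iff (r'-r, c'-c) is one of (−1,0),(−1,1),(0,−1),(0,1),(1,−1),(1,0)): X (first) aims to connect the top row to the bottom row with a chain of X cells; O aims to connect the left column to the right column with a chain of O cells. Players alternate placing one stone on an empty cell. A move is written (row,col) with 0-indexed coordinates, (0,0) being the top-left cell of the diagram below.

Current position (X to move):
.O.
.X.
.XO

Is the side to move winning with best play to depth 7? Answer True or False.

p1 X@[.O./.X./.XO]: (0,0)[XO./.X./.XO]+1* (0,2)[.OX/.X./.XO]+1 (1,0)[.O./XX./.XO]+1 (1,2)[.O./.XX/.XO]-1 (2,0)[.O./.X./XXO]-1
p2 O@[XO./.X./.XO]: (0,2)[XOO/.X./.XO]-1* (1,0)[XO./OX./.XO]-1 (1,2)[XO./.XO/.XO]-1 (2,0)[XO./.X./OXO]-1
p3 X@[XOO/.X./.XO]: (1,0)[XOO/XX./.XO]+1* (1,2)[XOO/.XX/.XO]-1 (2,0)[XOO/.X./XXO]-1
p4 O@[XOO/XX./.XO] terminal -1; root [.O./.X./.XO] d7

X winning at [.O./.X./.XO]: True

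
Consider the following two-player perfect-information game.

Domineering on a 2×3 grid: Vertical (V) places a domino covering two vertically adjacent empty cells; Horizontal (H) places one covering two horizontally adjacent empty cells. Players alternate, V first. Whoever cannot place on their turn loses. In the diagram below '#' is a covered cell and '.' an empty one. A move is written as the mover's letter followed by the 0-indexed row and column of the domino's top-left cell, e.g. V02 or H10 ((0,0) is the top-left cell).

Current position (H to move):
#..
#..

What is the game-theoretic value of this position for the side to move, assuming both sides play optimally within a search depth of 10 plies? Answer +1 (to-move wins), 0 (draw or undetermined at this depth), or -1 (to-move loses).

value(#../#.., H) = +1

p1 H@[#../#..]: H01[###/#..]+1* H11[#../###]+1
p2 V@[###/#..] terminal -1; root [#../#..] d10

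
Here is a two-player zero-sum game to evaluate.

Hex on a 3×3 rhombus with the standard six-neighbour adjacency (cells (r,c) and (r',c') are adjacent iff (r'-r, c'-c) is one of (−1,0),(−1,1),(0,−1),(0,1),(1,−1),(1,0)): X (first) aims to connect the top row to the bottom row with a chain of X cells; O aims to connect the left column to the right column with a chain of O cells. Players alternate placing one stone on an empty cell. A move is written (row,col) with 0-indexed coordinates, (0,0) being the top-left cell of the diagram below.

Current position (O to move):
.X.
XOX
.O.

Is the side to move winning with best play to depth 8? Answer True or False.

O winning at [.X./XOX/.O.]: True

ply 1, O at .X./XOX/.O. | (0,0)=-1→OX./XOX/.O.; (0,2)=-1→.XO/XOX/.O.; (2,0)=+1→.X./XOX/OO.*; (2,2)=-1→.X./XOX/.OO
ply 2, X at .X./XOX/OO. | (0,0)=-1→XX./XOX/OO.*; (0,2)=-1→.XX/XOX/OO.; (2,2)=-1→.X./XOX/OOX
ply 3, O at XX./XOX/OO. | (0,2)=+1→XXO/XOX/OO.*; (2,2)=+1→XX./XOX/OOO
ply 4: XXO/XOX/OO. is terminal -1 (X); from .X./XOX/.O. depth 8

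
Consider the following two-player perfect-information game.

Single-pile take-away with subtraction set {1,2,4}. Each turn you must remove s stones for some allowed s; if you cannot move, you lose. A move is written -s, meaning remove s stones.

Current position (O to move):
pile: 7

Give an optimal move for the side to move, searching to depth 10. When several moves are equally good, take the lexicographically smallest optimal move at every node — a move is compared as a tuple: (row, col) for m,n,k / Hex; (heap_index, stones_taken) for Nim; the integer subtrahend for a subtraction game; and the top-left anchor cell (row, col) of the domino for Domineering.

O's best at [7]: -1

[7] O move#1: -1:+1/6*, -2:-1/5, -4:+1/3
[6] X move#2: -1:-1/5*, -2:-1/4, -4:-1/2
[5] O move#3: -1:-1/4, -2:+1/3*, -4:-1/1
[3] X move#4: -1:-1/2*, -2:-1/1
[2] O move#5: -1:-1/1, -2:+1/0*
[0] end (terminal -1, X#6); searched 7 to 10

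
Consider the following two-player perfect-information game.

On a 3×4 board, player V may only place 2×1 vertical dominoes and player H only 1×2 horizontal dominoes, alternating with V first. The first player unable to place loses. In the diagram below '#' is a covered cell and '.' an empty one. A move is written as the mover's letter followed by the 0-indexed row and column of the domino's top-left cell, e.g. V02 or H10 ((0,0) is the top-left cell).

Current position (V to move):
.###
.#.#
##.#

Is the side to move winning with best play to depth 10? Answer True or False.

ply 1, V at .###/.#.#/##.# | V00=+1→####/##.#/##.#*; V12=+1→.###/.###/####
ply 2: ####/##.#/##.# is terminal -1 (H); from .###/.#.#/##.# depth 10

V winning at [.###/.#.#/##.#]: True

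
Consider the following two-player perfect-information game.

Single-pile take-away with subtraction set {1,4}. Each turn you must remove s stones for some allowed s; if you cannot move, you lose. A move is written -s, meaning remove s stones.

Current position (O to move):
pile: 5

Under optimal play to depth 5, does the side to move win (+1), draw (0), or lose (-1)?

value(5, O) = -1

ply 1, O at 5 | -1=-1→4*; -4=-1→1
ply 2, X at 4 | -1=-1→3; -4=+1→0*
ply 3: 0 is terminal -1 (O); from 5 depth 5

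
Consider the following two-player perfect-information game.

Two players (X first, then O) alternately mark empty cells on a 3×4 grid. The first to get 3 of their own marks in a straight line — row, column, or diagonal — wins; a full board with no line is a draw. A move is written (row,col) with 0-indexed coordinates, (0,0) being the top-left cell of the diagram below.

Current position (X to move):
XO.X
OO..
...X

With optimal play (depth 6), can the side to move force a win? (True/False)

X winning at [XO.X/OO../...X]: True

ply 1, X at XO.X/OO../...X | (0,2)=-1→XOXX/OO../...X; (1,2)=-1→XO.X/OOX./...X; (1,3)=+1→XO.X/OO.X/...X*; (2,0)=-1→XO.X/OO../X..X; (2,1)=-1→XO.X/OO../.X.X; (2,2)=-1→XO.X/OO../..XX
ply 2: XO.X/OO.X/...X is terminal -1 (O); from XO.X/OO../...X depth 6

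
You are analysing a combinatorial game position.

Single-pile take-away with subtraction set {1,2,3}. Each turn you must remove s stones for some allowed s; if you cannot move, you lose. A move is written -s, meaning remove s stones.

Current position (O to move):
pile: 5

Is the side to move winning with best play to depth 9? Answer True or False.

[5] O move#1: -1:+1/4*, -2:-1/3, -3:-1/2
[4] X move#2: -1:-1/3*, -2:-1/2, -3:-1/1
[3] O move#3: -1:-1/2, -2:-1/1, -3:+1/0*
[0] end (terminal -1, X#4); searched 5 to 9

O winning at [5]: True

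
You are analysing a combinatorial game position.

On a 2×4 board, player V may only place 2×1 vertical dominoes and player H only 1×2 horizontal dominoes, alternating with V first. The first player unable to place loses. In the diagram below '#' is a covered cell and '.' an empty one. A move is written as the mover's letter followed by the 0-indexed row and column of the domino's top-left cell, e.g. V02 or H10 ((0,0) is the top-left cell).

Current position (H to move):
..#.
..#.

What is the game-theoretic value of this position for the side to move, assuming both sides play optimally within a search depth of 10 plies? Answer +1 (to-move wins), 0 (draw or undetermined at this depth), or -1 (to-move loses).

value(..#./..#., H) = +1

p1 H@[..#./..#.]: H00[###./..#.]+1* H10[..#./###.]+1
p2 V@[###./..#.]: V03[####/..##]-1*
p3 H@[####/..##]: H10[####/####]+1*
p4 V@[####/####] terminal -1; root [..#./..#.] d10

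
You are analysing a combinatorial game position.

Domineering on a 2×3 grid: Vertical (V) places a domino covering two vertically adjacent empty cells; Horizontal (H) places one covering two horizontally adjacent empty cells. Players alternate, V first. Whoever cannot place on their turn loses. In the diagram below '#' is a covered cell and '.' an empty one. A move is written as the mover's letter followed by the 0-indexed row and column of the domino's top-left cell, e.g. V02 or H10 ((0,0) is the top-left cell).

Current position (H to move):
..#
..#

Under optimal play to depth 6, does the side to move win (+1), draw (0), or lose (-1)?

value(..#/..#, H) = +1

[..#/..#] H move#1: H00:+1/###/..#*, H10:+1/..#/###
[###/..#] end (terminal -1, V#2); searched ..#/..# to 6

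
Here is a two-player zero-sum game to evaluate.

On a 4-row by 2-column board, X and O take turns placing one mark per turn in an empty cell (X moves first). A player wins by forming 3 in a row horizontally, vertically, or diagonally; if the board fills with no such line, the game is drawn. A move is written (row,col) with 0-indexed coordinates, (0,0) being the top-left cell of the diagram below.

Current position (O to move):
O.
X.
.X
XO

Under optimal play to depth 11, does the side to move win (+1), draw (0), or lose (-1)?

value(O./X./.X/XO, O) = 0

ply 1, O at O./X./.X/XO | (0,1)=-1→OO/X./.X/XO; (1,1)=-1→O./XO/.X/XO; (2,0)=+0→O./X./OX/XO*
ply 2, X at O./X./OX/XO | (0,1)=+0→OX/X./OX/XO*; (1,1)=+0→O./XX/OX/XO
ply 3, O at OX/X./OX/XO | (1,1)=+0→OX/XO/OX/XO*
ply 4: OX/XO/OX/XO is terminal +0 (X); from O./X./.X/XO depth 11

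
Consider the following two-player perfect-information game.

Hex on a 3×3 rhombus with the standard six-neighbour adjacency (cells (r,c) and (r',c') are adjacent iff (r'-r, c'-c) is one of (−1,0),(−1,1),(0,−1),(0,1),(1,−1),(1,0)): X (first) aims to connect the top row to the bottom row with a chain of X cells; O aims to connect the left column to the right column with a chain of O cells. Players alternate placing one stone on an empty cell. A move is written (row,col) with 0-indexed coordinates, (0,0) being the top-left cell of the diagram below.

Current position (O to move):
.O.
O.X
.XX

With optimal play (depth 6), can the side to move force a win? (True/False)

O winning at [.O./O.X/.XX]: True

p1 O@[.O./O.X/.XX]: (0,0)[OO./O.X/.XX]-1 (0,2)[.OO/O.X/.XX]+1* (1,1)[.O./OOX/.XX]-1 (2,0)[.O./O.X/OXX]-1
p2 X@[.OO/O.X/.XX] terminal -1; root [.O./O.X/.XX] d6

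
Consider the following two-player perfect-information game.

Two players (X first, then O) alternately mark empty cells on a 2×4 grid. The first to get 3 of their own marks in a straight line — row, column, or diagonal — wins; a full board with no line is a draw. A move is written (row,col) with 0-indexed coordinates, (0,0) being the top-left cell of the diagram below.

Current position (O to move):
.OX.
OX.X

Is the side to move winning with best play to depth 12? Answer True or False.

O winning at [.OX./OX.X]: False

ply 1, O at .OX./OX.X | (0,0)=-1→OOX./OX.X; (0,3)=-1→.OXO/OX.X; (1,2)=+0→.OX./OXOX*
ply 2, X at .OX./OXOX | (0,0)=+0→XOX./OXOX*; (0,3)=+0→.OXX/OXOX
ply 3, O at XOX./OXOX | (0,3)=+0→XOXO/OXOX*
ply 4: XOXO/OXOX is terminal +0 (X); from .OX./OX.X depth 12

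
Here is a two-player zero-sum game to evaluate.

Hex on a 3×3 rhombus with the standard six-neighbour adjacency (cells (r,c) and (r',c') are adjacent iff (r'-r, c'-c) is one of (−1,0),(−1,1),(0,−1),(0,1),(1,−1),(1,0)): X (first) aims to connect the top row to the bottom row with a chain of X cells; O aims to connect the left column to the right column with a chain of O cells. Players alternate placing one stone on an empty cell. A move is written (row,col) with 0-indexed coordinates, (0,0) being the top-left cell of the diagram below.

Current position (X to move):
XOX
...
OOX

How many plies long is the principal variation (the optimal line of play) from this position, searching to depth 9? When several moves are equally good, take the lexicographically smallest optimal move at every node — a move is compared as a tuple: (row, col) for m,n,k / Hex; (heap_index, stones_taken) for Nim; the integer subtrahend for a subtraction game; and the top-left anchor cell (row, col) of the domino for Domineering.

[XOX/.../OOX] X move#1: (1,0):-1/XOX/X../OOX, (1,1):-1/XOX/.X./OOX, (1,2):+1/XOX/..X/OOX*
[XOX/..X/OOX] end (terminal -1, O#2); searched XOX/.../OOX to 9

PV length from [XOX/.../OOX]: 1 ply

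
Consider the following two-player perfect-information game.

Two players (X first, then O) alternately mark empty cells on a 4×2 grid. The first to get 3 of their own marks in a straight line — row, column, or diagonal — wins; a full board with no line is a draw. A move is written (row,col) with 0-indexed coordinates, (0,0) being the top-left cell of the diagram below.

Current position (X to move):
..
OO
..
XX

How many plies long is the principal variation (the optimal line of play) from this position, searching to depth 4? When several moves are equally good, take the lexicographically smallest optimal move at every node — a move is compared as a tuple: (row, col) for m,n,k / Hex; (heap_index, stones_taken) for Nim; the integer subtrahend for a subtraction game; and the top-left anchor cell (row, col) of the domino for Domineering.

PV length from [../OO/../XX]: 4 plies

ply 1, X at ../OO/../XX | (0,0)=+0→X./OO/../XX*; (0,1)=+0→.X/OO/../XX; (2,0)=+0→../OO/X./XX; (2,1)=+0→../OO/.X/XX
ply 2, O at X./OO/../XX | (0,1)=+0→XO/OO/../XX*; (2,0)=+0→X./OO/O./XX; (2,1)=+0→X./OO/.O/XX
ply 3, X at XO/OO/../XX | (2,0)=-1→XO/OO/X./XX; (2,1)=+0→XO/OO/.X/XX*
ply 4, O at XO/OO/.X/XX | (2,0)=+0→XO/OO/OX/XX*
ply 5: XO/OO/OX/XX is terminal +0 (X); from ../OO/../XX depth 4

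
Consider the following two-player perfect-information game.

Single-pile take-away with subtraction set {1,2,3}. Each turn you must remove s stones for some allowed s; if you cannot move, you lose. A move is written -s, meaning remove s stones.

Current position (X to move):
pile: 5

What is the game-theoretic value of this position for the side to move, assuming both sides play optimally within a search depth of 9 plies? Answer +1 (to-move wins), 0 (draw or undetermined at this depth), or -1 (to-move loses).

[5] X move#1: -1:+1/4*, -2:-1/3, -3:-1/2
[4] O move#2: -1:-1/3*, -2:-1/2, -3:-1/1
[3] X move#3: -1:-1/2, -2:-1/1, -3:+1/0*
[0] end (terminal -1, O#4); searched 5 to 9

value(5, X) = +1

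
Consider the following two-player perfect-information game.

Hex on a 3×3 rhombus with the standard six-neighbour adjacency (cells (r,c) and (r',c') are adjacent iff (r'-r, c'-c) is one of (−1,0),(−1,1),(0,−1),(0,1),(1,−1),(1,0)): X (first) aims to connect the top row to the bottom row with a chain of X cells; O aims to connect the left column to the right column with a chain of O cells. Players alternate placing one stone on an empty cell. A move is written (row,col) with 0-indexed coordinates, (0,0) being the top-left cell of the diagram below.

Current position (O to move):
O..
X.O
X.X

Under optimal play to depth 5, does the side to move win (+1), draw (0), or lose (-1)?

ply 1, O at O../X.O/X.X | (0,1)=+1→OO./X.O/X.X*; (0,2)=-1→O.O/X.O/X.X; (1,1)=-1→O../XOO/X.X; (2,1)=-1→O../X.O/XOX
ply 2, X at OO./X.O/X.X | (0,2)=-1→OOX/X.O/X.X*; (1,1)=-1→OO./XXO/X.X; (2,1)=-1→OO./X.O/XXX
ply 3, O at OOX/X.O/X.X | (1,1)=+1→OOX/XOO/X.X*; (2,1)=-1→OOX/X.O/XOX
ply 4: OOX/XOO/X.X is terminal -1 (X); from O../X.O/X.X depth 5

value(O../X.O/X.X, O) = +1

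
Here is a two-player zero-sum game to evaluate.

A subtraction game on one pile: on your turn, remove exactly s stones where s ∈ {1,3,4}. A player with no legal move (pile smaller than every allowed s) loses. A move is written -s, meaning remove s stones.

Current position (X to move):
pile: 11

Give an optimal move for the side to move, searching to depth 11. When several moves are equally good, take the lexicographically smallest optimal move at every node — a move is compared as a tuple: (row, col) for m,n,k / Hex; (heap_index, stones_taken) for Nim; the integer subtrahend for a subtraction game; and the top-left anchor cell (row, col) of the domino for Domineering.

[11] X move#1: -1:-1/10, -3:-1/8, -4:+1/7*
[7] O move#2: -1:-1/6*, -3:-1/4, -4:-1/3
[6] X move#3: -1:-1/5, -3:-1/3, -4:+1/2*
[2] O move#4: -1:-1/1*
[1] X move#5: -1:+1/0*
[0] end (terminal -1, O#6); searched 11 to 11

X's best at [11]: -4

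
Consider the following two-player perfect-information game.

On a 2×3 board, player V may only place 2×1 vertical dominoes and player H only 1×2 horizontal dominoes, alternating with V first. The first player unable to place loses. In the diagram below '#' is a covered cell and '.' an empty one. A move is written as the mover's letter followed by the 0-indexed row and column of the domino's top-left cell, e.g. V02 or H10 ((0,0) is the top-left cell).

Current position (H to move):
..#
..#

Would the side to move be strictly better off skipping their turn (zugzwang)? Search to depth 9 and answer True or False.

zugzwang(..#/..#, H) = False

[..#/..#] H move#1: H00:+1/###/..#*, H10:+1/..#/###
[###/..#] end (terminal -1, V#2); searched ..#/..# to 9
suppose H passes — search the same position with V to move:
pass> [..#/..#] V move#1: V00:+1/#.#/#.#*, V01:+1/.##/.##
pass> [#.#/#.#] end (terminal -1, H#2); searched ..#/..# to 9
for H: play +1, pass -1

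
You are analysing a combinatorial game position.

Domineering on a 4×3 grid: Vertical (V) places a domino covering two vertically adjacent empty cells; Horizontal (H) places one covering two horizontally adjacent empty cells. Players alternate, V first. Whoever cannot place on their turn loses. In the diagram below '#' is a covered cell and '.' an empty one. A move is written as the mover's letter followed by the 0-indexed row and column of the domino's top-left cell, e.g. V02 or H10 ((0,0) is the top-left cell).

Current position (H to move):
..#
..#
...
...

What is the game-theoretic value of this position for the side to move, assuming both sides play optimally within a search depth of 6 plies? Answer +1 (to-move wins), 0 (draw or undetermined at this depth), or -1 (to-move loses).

value(..#/..#/.../..., H) = -1

p1 H@[..#/..#/.../...]: H00[###/..#/.../...]-1* H10[..#/###/.../...]-1 H20[..#/..#/##./...]-1 H21[..#/..#/.##/...]-1 H30[..#/..#/.../##.]-1 H31[..#/..#/.../.##]-1
p2 V@[###/..#/.../...]: V10[###/#.#/#../...]-1 V11[###/.##/.#./...]+1* V20[###/..#/#../#..]-1 V21[###/..#/.#./.#.]+1 V22[###/..#/..#/..#]-1
p3 H@[###/.##/.#./...]: H30[###/.##/.#./##.]-1* H31[###/.##/.#./.##]-1
p4 V@[###/.##/.#./##.]: V10[###/###/##./##.]+1* V22[###/.##/.##/###]+1
p5 H@[###/###/##./##.] terminal -1; root [..#/..#/.../...] d6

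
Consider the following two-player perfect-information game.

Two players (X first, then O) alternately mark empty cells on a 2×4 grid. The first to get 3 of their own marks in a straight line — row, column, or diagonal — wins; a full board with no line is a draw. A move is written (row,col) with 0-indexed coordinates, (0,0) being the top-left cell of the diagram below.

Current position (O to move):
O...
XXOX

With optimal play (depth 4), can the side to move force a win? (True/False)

[O.../XXOX] O move#1: (0,1):+0/OO../XXOX*, (0,2):+0/O.O./XXOX, (0,3):+0/O..O/XXOX
[OO../XXOX] X move#2: (0,2):+0/OOX./XXOX*, (0,3):-1/OO.X/XXOX
[OOX./XXOX] O move#3: (0,3):+0/OOXO/XXOX*
[OOXO/XXOX] end (terminal +0, X#4); searched O.../XXOX to 4

O winning at [O.../XXOX]: False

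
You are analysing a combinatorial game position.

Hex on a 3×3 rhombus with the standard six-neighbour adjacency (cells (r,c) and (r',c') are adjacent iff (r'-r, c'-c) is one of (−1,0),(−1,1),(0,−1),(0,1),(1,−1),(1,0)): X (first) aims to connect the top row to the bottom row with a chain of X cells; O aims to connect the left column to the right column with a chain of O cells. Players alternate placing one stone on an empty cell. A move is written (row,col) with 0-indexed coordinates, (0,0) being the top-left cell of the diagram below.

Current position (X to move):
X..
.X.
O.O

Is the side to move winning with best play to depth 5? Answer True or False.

X winning at [X../.X./O.O]: True

p1 X@[X../.X./O.O]: (0,1)[XX./.X./O.O]-1 (0,2)[X.X/.X./O.O]-1 (1,0)[X../XX./O.O]-1 (1,2)[X../.XX/O.O]-1 (2,1)[X../.X./OXO]+1*
p2 O@[X../.X./OXO]: (0,1)[XO./.X./OXO]-1* (0,2)[X.O/.X./OXO]-1 (1,0)[X../OX./OXO]-1 (1,2)[X../.XO/OXO]-1
p3 X@[XO./.X./OXO]: (0,2)[XOX/.X./OXO]+1* (1,0)[XO./XX./OXO]+1 (1,2)[XO./.XX/OXO]+1
p4 O@[XOX/.X./OXO] terminal -1; root [X../.X./O.O] d5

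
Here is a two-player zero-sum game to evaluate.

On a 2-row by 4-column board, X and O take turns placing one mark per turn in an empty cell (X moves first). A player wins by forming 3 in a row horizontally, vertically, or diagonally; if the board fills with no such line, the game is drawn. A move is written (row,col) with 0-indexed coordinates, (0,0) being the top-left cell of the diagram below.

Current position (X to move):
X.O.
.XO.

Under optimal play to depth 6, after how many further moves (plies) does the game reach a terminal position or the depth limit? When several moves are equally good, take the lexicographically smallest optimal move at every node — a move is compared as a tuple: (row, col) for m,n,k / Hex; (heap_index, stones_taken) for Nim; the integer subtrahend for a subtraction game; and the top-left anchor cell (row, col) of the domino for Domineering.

ply 1, X at X.O./.XO. | (0,1)=+0→XXO./.XO.*; (0,3)=+0→X.OX/.XO.; (1,0)=+0→X.O./XXO.; (1,3)=+0→X.O./.XOX
ply 2, O at XXO./.XO. | (0,3)=+0→XXOO/.XO.*; (1,0)=+0→XXO./OXO.; (1,3)=+0→XXO./.XOO
ply 3, X at XXOO/.XO. | (1,0)=+0→XXOO/XXO.*; (1,3)=+0→XXOO/.XOX
ply 4, O at XXOO/XXO. | (1,3)=+0→XXOO/XXOO*
ply 5: XXOO/XXOO is terminal +0 (X); from X.O./.XO. depth 6

PV length from [X.O./.XO.]: 4 plies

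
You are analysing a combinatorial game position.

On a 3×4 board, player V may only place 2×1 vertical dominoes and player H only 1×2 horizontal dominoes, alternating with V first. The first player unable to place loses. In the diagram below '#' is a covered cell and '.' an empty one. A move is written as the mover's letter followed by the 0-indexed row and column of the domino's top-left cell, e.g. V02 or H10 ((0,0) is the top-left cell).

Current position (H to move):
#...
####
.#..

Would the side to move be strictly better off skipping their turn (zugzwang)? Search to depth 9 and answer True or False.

[#.../####/.#..] H move#1: H01:+1/###./####/.#..*, H02:+1/#.##/####/.#.., H22:+1/#.../####/.###
[###./####/.#..] end (terminal -1, V#2); searched #.../####/.#.. to 9
if H skipped the turn, V would face:
~ [#.../####/.#..] end (terminal -1, V#1); searched #.../####/.#.. to 9
compare (H): move=+1 vs pass=+1

zugzwang(#.../####/.#.., H) = False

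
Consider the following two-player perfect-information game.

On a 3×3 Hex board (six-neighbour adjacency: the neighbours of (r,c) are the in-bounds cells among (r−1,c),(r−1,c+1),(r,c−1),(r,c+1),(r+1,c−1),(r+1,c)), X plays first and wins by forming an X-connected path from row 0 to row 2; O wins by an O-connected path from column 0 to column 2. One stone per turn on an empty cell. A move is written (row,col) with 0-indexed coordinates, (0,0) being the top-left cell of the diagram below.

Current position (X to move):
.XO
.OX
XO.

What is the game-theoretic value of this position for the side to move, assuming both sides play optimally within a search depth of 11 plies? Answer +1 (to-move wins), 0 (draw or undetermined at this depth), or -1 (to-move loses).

ply 1, X at .XO/.OX/XO. | (0,0)=-1→XXO/.OX/XO.; (1,0)=+1→.XO/XOX/XO.*; (2,2)=-1→.XO/.OX/XOX
ply 2: .XO/XOX/XO. is terminal -1 (O); from .XO/.OX/XO. depth 11

value(.XO/.OX/XO., X) = +1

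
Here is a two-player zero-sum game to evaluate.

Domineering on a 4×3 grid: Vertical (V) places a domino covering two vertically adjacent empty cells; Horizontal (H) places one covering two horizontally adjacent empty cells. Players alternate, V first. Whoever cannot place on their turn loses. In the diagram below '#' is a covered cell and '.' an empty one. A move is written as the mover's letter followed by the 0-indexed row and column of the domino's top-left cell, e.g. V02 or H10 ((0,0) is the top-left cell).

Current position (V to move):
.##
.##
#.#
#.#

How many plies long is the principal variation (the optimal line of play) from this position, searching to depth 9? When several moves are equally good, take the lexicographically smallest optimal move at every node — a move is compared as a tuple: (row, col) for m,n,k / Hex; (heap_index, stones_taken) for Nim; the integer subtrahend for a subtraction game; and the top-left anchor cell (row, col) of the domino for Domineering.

[.##/.##/#.#/#.#] V move#1: V00:+1/###/###/#.#/#.#*, V21:+1/.##/.##/###/###
[###/###/#.#/#.#] end (terminal -1, H#2); searched .##/.##/#.#/#.# to 9

PV length from [.##/.##/#.#/#.#]: 1 ply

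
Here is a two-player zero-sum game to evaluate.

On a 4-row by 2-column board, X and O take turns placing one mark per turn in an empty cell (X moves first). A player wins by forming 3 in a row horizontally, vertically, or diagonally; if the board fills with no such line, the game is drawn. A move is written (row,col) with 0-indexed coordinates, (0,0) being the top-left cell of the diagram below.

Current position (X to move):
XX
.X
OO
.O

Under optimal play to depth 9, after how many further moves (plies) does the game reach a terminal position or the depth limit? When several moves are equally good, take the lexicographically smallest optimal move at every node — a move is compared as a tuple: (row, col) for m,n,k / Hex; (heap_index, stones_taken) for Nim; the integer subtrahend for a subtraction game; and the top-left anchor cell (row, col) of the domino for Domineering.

PV length from [XX/.X/OO/.O]: 2 plies

p1 X@[XX/.X/OO/.O]: (1,0)[XX/XX/OO/.O]+0* (3,0)[XX/.X/OO/XO]+0
p2 O@[XX/XX/OO/.O]: (3,0)[XX/XX/OO/OO]+0*
p3 X@[XX/XX/OO/OO] terminal +0; root [XX/.X/OO/.O] d9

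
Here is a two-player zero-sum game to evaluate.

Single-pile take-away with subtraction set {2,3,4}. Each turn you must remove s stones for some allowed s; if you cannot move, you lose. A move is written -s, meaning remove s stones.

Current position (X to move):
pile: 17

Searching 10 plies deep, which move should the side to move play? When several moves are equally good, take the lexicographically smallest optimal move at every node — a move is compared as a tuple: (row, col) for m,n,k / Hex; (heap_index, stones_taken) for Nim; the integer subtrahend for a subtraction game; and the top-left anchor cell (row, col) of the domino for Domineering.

[17] X move#1: -2:-1/15, -3:-1/14, -4:+1/13*
[13] O move#2: -2:-1/11*, -3:-1/10, -4:-1/9
[11] X move#3: -2:-1/9, -3:-1/8, -4:+1/7*
[7] O move#4: -2:-1/5*, -3:-1/4, -4:-1/3
[5] X move#5: -2:-1/3, -3:-1/2, -4:+1/1*
[1] end (terminal -1, O#6); searched 17 to 10

X's best at [17]: -4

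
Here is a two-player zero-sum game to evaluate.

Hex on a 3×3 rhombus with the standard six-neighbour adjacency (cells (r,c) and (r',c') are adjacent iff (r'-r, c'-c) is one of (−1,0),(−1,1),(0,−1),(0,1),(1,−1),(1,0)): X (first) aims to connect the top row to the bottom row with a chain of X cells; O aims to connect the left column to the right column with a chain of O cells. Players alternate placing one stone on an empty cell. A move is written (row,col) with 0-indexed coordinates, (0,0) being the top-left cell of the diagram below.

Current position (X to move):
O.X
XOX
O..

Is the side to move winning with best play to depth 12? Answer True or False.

p1 X@[O.X/XOX/O..]: (0,1)[OXX/XOX/O..]+1* (2,1)[O.X/XOX/OX.]+1 (2,2)[O.X/XOX/O.X]+1
p2 O@[OXX/XOX/O..]: (2,1)[OXX/XOX/OO.]-1* (2,2)[OXX/XOX/O.O]-1
p3 X@[OXX/XOX/OO.]: (2,2)[OXX/XOX/OOX]+1*
p4 O@[OXX/XOX/OOX] terminal -1; root [O.X/XOX/O..] d12

X winning at [O.X/XOX/O..]: True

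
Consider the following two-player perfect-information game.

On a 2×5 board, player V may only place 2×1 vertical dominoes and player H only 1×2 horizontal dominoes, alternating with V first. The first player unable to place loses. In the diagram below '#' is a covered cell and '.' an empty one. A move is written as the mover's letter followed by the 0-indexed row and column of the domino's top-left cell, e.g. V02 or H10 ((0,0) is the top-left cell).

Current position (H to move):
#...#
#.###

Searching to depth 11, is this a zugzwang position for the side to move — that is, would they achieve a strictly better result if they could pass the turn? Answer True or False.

zugzwang(#...#/#.###, H) = False

[#...#/#.###] H move#1: H01:+1/###.#/#.###*, H02:-1/#.###/#.###
[###.#/#.###] end (terminal -1, V#2); searched #...#/#.### to 11
if H skipped the turn, V would face:
~ [#...#/#.###] V move#1: V01:-1/##..#/#####*
~ [##..#/#####] H move#2: H02:+1/#####/#####*
~ [#####/#####] end (terminal -1, V#3); searched #...#/#.### to 11
compare (H): move=+1 vs pass=+1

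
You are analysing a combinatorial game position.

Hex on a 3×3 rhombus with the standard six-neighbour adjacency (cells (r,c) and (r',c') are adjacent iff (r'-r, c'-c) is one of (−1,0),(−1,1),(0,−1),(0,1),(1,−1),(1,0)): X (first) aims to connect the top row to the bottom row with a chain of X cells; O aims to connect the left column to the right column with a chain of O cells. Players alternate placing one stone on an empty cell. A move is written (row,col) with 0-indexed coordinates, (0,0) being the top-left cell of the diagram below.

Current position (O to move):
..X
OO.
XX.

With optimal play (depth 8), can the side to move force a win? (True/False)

ply 1, O at ..X/OO./XX. | (0,0)=-1→O.X/OO./XX.; (0,1)=-1→.OX/OO./XX.; (1,2)=+1→..X/OOO/XX.*; (2,2)=-1→..X/OO./XXO
ply 2: ..X/OOO/XX. is terminal -1 (X); from ..X/OO./XX. depth 8

O winning at [..X/OO./XX.]: True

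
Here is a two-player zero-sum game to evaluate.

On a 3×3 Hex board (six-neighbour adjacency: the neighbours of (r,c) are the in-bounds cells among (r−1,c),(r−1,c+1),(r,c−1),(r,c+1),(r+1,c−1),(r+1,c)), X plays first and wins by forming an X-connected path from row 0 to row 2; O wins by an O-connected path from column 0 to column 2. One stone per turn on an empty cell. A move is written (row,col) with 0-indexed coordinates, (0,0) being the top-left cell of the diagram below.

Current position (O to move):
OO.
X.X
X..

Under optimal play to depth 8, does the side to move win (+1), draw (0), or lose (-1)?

[OO./X.X/X..] O move#1: (0,2):+1/OOO/X.X/X..*, (1,1):-1/OO./XOX/X.., (2,1):-1/OO./X.X/XO., (2,2):-1/OO./X.X/X.O
[OOO/X.X/X..] end (terminal -1, X#2); searched OO./X.X/X.. to 8

value(OO./X.X/X.., O) = +1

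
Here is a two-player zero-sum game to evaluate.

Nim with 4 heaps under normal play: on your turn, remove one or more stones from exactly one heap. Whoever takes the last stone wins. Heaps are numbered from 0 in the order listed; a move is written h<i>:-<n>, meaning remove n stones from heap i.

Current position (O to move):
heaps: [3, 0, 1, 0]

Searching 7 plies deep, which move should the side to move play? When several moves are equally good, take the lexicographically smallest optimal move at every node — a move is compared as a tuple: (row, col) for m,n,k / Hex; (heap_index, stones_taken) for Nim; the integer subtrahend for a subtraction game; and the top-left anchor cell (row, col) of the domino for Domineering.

[(3,0,1,0)] O move#1: h0:-1:-1/(2,0,1,0), h0:-2:+1/(1,0,1,0)*, h0:-3:-1/(0,0,1,0), h2:-1:-1/(3,0,0,0)
[(1,0,1,0)] X move#2: h0:-1:-1/(0,0,1,0)*, h2:-1:-1/(1,0,0,0)
[(0,0,1,0)] O move#3: h2:-1:+1/(0,0,0,0)*
[(0,0,0,0)] end (terminal -1, X#4); searched (3,0,1,0) to 7

O's best at [(3,0,1,0)]: h0:-2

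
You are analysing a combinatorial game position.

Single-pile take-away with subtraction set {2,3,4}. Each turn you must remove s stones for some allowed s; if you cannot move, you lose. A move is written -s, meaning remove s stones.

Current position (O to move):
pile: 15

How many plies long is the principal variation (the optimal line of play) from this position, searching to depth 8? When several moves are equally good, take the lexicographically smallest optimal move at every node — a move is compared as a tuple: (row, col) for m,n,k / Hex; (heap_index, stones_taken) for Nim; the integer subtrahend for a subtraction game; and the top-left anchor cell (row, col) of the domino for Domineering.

PV length from [15]: 5 plies

[15] O move#1: -2:+1/13*, -3:+1/12, -4:-1/11
[13] X move#2: -2:-1/11*, -3:-1/10, -4:-1/9
[11] O move#3: -2:-1/9, -3:-1/8, -4:+1/7*
[7] X move#4: -2:-1/5*, -3:-1/4, -4:-1/3
[5] O move#5: -2:-1/3, -3:-1/2, -4:+1/1*
[1] end (terminal -1, X#6); searched 15 to 8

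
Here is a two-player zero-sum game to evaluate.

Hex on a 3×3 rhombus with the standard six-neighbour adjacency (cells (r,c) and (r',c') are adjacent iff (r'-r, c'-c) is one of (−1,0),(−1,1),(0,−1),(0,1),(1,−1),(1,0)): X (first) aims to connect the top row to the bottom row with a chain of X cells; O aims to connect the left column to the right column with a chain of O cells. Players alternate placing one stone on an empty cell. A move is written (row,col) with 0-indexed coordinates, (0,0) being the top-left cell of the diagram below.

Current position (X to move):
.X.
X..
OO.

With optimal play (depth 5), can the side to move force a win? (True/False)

X winning at [.X./X../OO.]: False

[.X./X../OO.] X move#1: (0,0):-1/XX./X../OO.*, (0,2):-1/.XX/X../OO., (1,1):-1/.X./XX./OO., (1,2):-1/.X./X.X/OO., (2,2):-1/.X./X../OOX
[XX./X../OO.] O move#2: (0,2):+1/XXO/X../OO.*, (1,1):+1/XX./XO./OO., (1,2):+1/XX./X.O/OO., (2,2):+1/XX./X../OOO
[XXO/X../OO.] X move#3: (1,1):-1/XXO/XX./OO.*, (1,2):-1/XXO/X.X/OO., (2,2):-1/XXO/X../OOX
[XXO/XX./OO.] O move#4: (1,2):+1/XXO/XXO/OO.*, (2,2):+1/XXO/XX./OOO
[XXO/XXO/OO.] end (terminal -1, X#5); searched .X./X../OO. to 5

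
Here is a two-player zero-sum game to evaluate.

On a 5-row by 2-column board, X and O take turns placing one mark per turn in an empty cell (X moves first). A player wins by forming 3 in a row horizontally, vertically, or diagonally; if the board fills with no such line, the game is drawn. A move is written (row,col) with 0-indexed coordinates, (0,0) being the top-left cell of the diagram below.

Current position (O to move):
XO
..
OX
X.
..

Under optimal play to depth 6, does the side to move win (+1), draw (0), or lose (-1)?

[XO/../OX/X./..] O move#1: (1,0):-1/XO/O./OX/X./.., (1,1):+0/XO/.O/OX/X./..*, (3,1):+0/XO/../OX/XO/.., (4,0):-1/XO/../OX/X./O., (4,1):+0/XO/../OX/X./.O
[XO/.O/OX/X./..] X move#2: (1,0):+0/XO/XO/OX/X./..*, (3,1):+0/XO/.O/OX/XX/.., (4,0):+0/XO/.O/OX/X./X., (4,1):+0/XO/.O/OX/X./.X
[XO/XO/OX/X./..] O move#3: (3,1):+0/XO/XO/OX/XO/..*, (4,0):+0/XO/XO/OX/X./O., (4,1):+0/XO/XO/OX/X./.O
[XO/XO/OX/XO/..] X move#4: (4,0):+0/XO/XO/OX/XO/X.*, (4,1):+0/XO/XO/OX/XO/.X
[XO/XO/OX/XO/X.] O move#5: (4,1):+0/XO/XO/OX/XO/XO*
[XO/XO/OX/XO/XO] end (terminal +0, X#6); searched XO/../OX/X./.. to 6

value(XO/../OX/X./.., O) = 0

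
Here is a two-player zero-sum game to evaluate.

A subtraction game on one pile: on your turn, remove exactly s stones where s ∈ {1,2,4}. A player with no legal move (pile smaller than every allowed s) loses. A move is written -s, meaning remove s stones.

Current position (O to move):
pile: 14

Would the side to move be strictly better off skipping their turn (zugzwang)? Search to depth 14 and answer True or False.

ply 1, O at 14 | -1=-1→13; -2=+1→12*; -4=-1→10
ply 2, X at 12 | -1=-1→11*; -2=-1→10; -4=-1→8
ply 3, O at 11 | -1=-1→10; -2=+1→9*; -4=-1→7
ply 4, X at 9 | -1=-1→8*; -2=-1→7; -4=-1→5
ply 5, O at 8 | -1=-1→7; -2=+1→6*; -4=-1→4
ply 6, X at 6 | -1=-1→5*; -2=-1→4; -4=-1→2
ply 7, O at 5 | -1=-1→4; -2=+1→3*; -4=-1→1
ply 8, X at 3 | -1=-1→2*; -2=-1→1
ply 9, O at 2 | -1=-1→1; -2=+1→0*
ply 10: 0 is terminal -1 (X); from 14 depth 14
pass branch (X moves first from the same position):
  | ply 1, X at 14 | -1=-1→13; -2=+1→12*; -4=-1→10
  | ply 2, O at 12 | -1=-1→11*; -2=-1→10; -4=-1→8
  | ply 3, X at 11 | -1=-1→10; -2=+1→9*; -4=-1→7
  | ply 4, O at 9 | -1=-1→8*; -2=-1→7; -4=-1→5
  | ply 5, X at 8 | -1=-1→7; -2=+1→6*; -4=-1→4
  | ply 6, O at 6 | -1=-1→5*; -2=-1→4; -4=-1→2
  | ply 7, X at 5 | -1=-1→4; -2=+1→3*; -4=-1→1
  | ply 8, O at 3 | -1=-1→2*; -2=-1→1
  | ply 9, X at 2 | -1=-1→1; -2=+1→0*
  | ply 10: 0 is terminal -1 (O); from 14 depth 14
O moving scores +1; O passing scores -1

zugzwang(14, O) = False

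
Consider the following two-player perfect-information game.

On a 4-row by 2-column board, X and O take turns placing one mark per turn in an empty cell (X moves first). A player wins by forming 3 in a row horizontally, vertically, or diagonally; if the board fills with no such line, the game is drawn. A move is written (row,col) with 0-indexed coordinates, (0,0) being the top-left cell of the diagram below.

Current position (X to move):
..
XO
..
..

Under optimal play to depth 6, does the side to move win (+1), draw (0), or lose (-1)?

p1 X@[../XO/../..]: (0,0)[X./XO/../..]+0 (0,1)[.X/XO/../..]+0 (2,0)[../XO/X./..]+1* (2,1)[../XO/.X/..]+0 (3,0)[../XO/../X.]+0 (3,1)[../XO/../.X]+0
p2 O@[../XO/X./..]: (0,0)[O./XO/X./..]-1* (0,1)[.O/XO/X./..]-1 (2,1)[../XO/XO/..]-1 (3,0)[../XO/X./O.]-1 (3,1)[../XO/X./.O]-1
p3 X@[O./XO/X./..]: (0,1)[OX/XO/X./..]+0 (2,1)[O./XO/XX/..]+0 (3,0)[O./XO/X./X.]+1* (3,1)[O./XO/X./.X]+0
p4 O@[O./XO/X./X.] terminal -1; root [../XO/../..] d6

value(../XO/../.., X) = +1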